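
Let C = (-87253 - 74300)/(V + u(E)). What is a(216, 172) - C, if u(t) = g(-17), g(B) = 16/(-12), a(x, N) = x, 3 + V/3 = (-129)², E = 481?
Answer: 32828067/149738 ≈ 219.24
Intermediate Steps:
V = 49914 (V = -9 + 3*(-129)² = -9 + 3*16641 = -9 + 49923 = 49914)
g(B) = -4/3 (g(B) = 16*(-1/12) = -4/3)
u(t) = -4/3
C = -484659/149738 (C = (-87253 - 74300)/(49914 - 4/3) = -161553/149738/3 = -161553*3/149738 = -484659/149738 ≈ -3.2367)
a(216, 172) - C = 216 - 1*(-484659/149738) = 216 + 484659/149738 = 32828067/149738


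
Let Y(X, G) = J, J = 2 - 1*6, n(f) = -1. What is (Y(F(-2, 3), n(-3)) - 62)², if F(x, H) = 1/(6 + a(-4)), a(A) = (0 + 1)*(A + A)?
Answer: 4356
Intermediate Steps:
a(A) = 2*A (a(A) = 1*(2*A) = 2*A)
J = -4 (J = 2 - 6 = -4)
F(x, H) = -½ (F(x, H) = 1/(6 + 2*(-4)) = 1/(6 - 8) = 1/(-2) = -½)
Y(X, G) = -4
(Y(F(-2, 3), n(-3)) - 62)² = (-4 - 62)² = (-66)² = 4356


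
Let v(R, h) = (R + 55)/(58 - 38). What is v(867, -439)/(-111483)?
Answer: -461/1114830 ≈ -0.00041352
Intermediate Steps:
v(R, h) = 11/4 + R/20 (v(R, h) = (55 + R)/20 = (55 + R)*(1/20) = 11/4 + R/20)
v(867, -439)/(-111483) = (11/4 + (1/20)*867)/(-111483) = (11/4 + 867/20)*(-1/111483) = (461/10)*(-1/111483) = -461/1114830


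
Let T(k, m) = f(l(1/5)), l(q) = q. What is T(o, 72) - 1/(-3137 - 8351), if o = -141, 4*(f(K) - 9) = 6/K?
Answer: 189553/11488 ≈ 16.500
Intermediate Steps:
f(K) = 9 + 3/(2*K) (f(K) = 9 + (6/K)/4 = 9 + 3/(2*K))
T(k, m) = 33/2 (T(k, m) = 9 + 3/(2*(1/5)) = 9 + 3/(2*(⅕)) = 9 + (3/2)*5 = 9 + 15/2 = 33/2)
T(o, 72) - 1/(-3137 - 8351) = 33/2 - 1/(-3137 - 8351) = 33/2 - 1/(-11488) = 33/2 - 1*(-1/11488) = 33/2 + 1/11488 = 189553/11488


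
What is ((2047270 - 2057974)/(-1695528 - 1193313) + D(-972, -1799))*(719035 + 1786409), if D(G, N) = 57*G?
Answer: -133668223503836880/962947 ≈ -1.3881e+11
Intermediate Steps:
((2047270 - 2057974)/(-1695528 - 1193313) + D(-972, -1799))*(719035 + 1786409) = ((2047270 - 2057974)/(-1695528 - 1193313) + 57*(-972))*(719035 + 1786409) = (-10704/(-2888841) - 55404)*2505444 = (-10704*(-1/2888841) - 55404)*2505444 = (3568/962947 - 55404)*2505444 = -53351112020/962947*2505444 = -133668223503836880/962947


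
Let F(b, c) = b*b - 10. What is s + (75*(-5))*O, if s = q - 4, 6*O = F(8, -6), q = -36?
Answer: -3415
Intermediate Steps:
F(b, c) = -10 + b² (F(b, c) = b² - 10 = -10 + b²)
O = 9 (O = (-10 + 8²)/6 = (-10 + 64)/6 = (⅙)*54 = 9)
s = -40 (s = -36 - 4 = -40)
s + (75*(-5))*O = -40 + (75*(-5))*9 = -40 - 375*9 = -40 - 3375 = -3415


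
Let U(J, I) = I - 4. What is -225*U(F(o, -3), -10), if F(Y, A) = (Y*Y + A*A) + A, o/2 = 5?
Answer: 3150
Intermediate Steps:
o = 10 (o = 2*5 = 10)
F(Y, A) = A + A² + Y² (F(Y, A) = (Y² + A²) + A = (A² + Y²) + A = A + A² + Y²)
U(J, I) = -4 + I
-225*U(F(o, -3), -10) = -225*(-4 - 10) = -225*(-14) = 3150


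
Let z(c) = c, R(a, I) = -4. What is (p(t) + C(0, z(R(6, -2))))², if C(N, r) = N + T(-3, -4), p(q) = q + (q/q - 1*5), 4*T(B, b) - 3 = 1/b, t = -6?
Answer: 22201/256 ≈ 86.723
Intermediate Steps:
T(B, b) = ¾ + 1/(4*b)
p(q) = -4 + q (p(q) = q + (1 - 5) = q - 4 = -4 + q)
C(N, r) = 11/16 + N (C(N, r) = N + (¼)*(1 + 3*(-4))/(-4) = N + (¼)*(-¼)*(1 - 12) = N + (¼)*(-¼)*(-11) = N + 11/16 = 11/16 + N)
(p(t) + C(0, z(R(6, -2))))² = ((-4 - 6) + (11/16 + 0))² = (-10 + 11/16)² = (-149/16)² = 22201/256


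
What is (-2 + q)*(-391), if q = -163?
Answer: 64515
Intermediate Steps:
(-2 + q)*(-391) = (-2 - 163)*(-391) = -165*(-391) = 64515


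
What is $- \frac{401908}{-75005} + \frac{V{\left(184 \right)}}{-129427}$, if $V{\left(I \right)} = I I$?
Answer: $\frac{49478377436}{9707672135} \approx 5.0968$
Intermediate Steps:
$V{\left(I \right)} = I^{2}$
$- \frac{401908}{-75005} + \frac{V{\left(184 \right)}}{-129427} = - \frac{401908}{-75005} + \frac{184^{2}}{-129427} = \left(-401908\right) \left(- \frac{1}{75005}\right) + 33856 \left(- \frac{1}{129427}\right) = \frac{401908}{75005} - \frac{33856}{129427} = \frac{49478377436}{9707672135}$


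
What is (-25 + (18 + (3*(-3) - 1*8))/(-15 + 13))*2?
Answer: -51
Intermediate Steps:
(-25 + (18 + (3*(-3) - 1*8))/(-15 + 13))*2 = (-25 + (18 + (-9 - 8))/(-2))*2 = (-25 + (18 - 17)*(-½))*2 = (-25 + 1*(-½))*2 = (-25 - ½)*2 = -51/2*2 = -51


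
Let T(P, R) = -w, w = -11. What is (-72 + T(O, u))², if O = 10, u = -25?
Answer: 3721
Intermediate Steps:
T(P, R) = 11 (T(P, R) = -1*(-11) = 11)
(-72 + T(O, u))² = (-72 + 11)² = (-61)² = 3721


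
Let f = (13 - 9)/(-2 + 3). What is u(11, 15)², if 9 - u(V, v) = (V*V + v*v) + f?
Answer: 116281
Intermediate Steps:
f = 4 (f = 4/1 = 4*1 = 4)
u(V, v) = 5 - V² - v² (u(V, v) = 9 - ((V*V + v*v) + 4) = 9 - ((V² + v²) + 4) = 9 - (4 + V² + v²) = 9 + (-4 - V² - v²) = 5 - V² - v²)
u(11, 15)² = (5 - 1*11² - 1*15²)² = (5 - 1*121 - 1*225)² = (5 - 121 - 225)² = (-341)² = 116281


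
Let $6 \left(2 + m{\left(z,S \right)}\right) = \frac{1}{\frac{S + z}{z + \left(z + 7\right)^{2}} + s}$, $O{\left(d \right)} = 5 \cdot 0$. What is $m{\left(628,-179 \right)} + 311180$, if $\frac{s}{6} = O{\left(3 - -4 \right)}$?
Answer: $\frac{838717385}{2694} \approx 3.1133 \cdot 10^{5}$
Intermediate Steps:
$O{\left(d \right)} = 0$
$s = 0$ ($s = 6 \cdot 0 = 0$)
$m{\left(z,S \right)} = -2 + \frac{z + \left(7 + z\right)^{2}}{6 \left(S + z\right)}$ ($m{\left(z,S \right)} = -2 + \frac{1}{6 \left(\frac{S + z}{z + \left(z + 7\right)^{2}} + 0\right)} = -2 + \frac{1}{6 \left(\frac{S + z}{z + \left(7 + z\right)^{2}} + 0\right)} = -2 + \frac{1}{6 \frac{S + z}{z + \left(7 + z\right)^{2}}} = -2 + \frac{\frac{1}{S + z} \left(z + \left(7 + z\right)^{2}\right)}{6} = -2 + \frac{z + \left(7 + z\right)^{2}}{6 \left(S + z\right)}$)
$m{\left(628,-179 \right)} + 311180 = \frac{\left(7 + 628\right)^{2} - -2148 - 6908}{6 \left(-179 + 628\right)} + 311180 = \frac{635^{2} + 2148 - 6908}{6 \cdot 449} + 311180 = \frac{1}{6} \cdot \frac{1}{449} \left(403225 + 2148 - 6908\right) + 311180 = \frac{1}{6} \cdot \frac{1}{449} \cdot 398465 + 311180 = \frac{398465}{2694} + 311180 = \frac{838717385}{2694}$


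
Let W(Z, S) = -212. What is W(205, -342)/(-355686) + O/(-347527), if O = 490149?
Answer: -87132730745/61805244261 ≈ -1.4098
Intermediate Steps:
W(205, -342)/(-355686) + O/(-347527) = -212/(-355686) + 490149/(-347527) = -212*(-1/355686) + 490149*(-1/347527) = 106/177843 - 490149/347527 = -87132730745/61805244261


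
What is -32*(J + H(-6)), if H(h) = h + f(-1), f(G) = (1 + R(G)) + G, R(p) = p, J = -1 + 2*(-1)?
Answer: 320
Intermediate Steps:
J = -3 (J = -1 - 2 = -3)
f(G) = 1 + 2*G (f(G) = (1 + G) + G = 1 + 2*G)
H(h) = -1 + h (H(h) = h + (1 + 2*(-1)) = h + (1 - 2) = h - 1 = -1 + h)
-32*(J + H(-6)) = -32*(-3 + (-1 - 6)) = -32*(-3 - 7) = -32*(-10) = 320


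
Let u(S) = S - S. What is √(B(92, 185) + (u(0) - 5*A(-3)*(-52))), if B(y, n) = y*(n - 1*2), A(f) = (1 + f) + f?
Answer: 4*√971 ≈ 124.64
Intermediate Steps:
A(f) = 1 + 2*f
B(y, n) = y*(-2 + n) (B(y, n) = y*(n - 2) = y*(-2 + n))
u(S) = 0
√(B(92, 185) + (u(0) - 5*A(-3)*(-52))) = √(92*(-2 + 185) + (0 - 5*(1 + 2*(-3))*(-52))) = √(92*183 + (0 - 5*(1 - 6)*(-52))) = √(16836 + (0 - 5*(-5)*(-52))) = √(16836 + (0 + 25*(-52))) = √(16836 + (0 - 1300)) = √(16836 - 1300) = √15536 = 4*√971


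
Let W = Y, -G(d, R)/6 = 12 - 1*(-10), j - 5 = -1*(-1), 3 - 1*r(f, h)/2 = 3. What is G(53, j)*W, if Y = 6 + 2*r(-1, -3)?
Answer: -792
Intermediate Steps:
r(f, h) = 0 (r(f, h) = 6 - 2*3 = 6 - 6 = 0)
j = 6 (j = 5 - 1*(-1) = 5 + 1 = 6)
G(d, R) = -132 (G(d, R) = -6*(12 - 1*(-10)) = -6*(12 + 10) = -6*22 = -132)
Y = 6 (Y = 6 + 2*0 = 6 + 0 = 6)
W = 6
G(53, j)*W = -132*6 = -792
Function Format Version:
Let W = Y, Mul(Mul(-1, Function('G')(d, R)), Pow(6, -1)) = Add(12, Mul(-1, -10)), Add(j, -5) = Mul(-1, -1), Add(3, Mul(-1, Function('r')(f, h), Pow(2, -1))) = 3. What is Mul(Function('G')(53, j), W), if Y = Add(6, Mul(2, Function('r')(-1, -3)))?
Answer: -792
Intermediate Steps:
Function('r')(f, h) = 0 (Function('r')(f, h) = Add(6, Mul(-2, 3)) = Add(6, -6) = 0)
j = 6 (j = Add(5, Mul(-1, -1)) = Add(5, 1) = 6)
Function('G')(d, R) = -132 (Function('G')(d, R) = Mul(-6, Add(12, Mul(-1, -10))) = Mul(-6, Add(12, 10)) = Mul(-6, 22) = -132)
Y = 6 (Y = Add(6, Mul(2, 0)) = Add(6, 0) = 6)
W = 6
Mul(Function('G')(53, j), W) = Mul(-132, 6) = -792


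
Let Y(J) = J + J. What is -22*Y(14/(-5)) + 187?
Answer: 1551/5 ≈ 310.20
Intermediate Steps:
Y(J) = 2*J
-22*Y(14/(-5)) + 187 = -44*14/(-5) + 187 = -44*14*(-⅕) + 187 = -44*(-14)/5 + 187 = -22*(-28/5) + 187 = 616/5 + 187 = 1551/5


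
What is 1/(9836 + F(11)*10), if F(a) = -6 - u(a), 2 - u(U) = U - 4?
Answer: 1/9826 ≈ 0.00010177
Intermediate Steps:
u(U) = 6 - U (u(U) = 2 - (U - 4) = 2 - (-4 + U) = 2 + (4 - U) = 6 - U)
F(a) = -12 + a (F(a) = -6 - (6 - a) = -6 + (-6 + a) = -12 + a)
1/(9836 + F(11)*10) = 1/(9836 + (-12 + 11)*10) = 1/(9836 - 1*10) = 1/(9836 - 10) = 1/9826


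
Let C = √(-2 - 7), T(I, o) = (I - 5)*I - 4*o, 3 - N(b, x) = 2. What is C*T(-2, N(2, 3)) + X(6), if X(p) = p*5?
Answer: 30 + 30*I ≈ 30.0 + 30.0*I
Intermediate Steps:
N(b, x) = 1 (N(b, x) = 3 - 1*2 = 3 - 2 = 1)
X(p) = 5*p
T(I, o) = -4*o + I*(-5 + I) (T(I, o) = (-5 + I)*I - 4*o = I*(-5 + I) - 4*o = -4*o + I*(-5 + I))
C = 3*I (C = √(-9) = 3*I ≈ 3.0*I)
C*T(-2, N(2, 3)) + X(6) = (3*I)*((-2)² - 5*(-2) - 4*1) + 5*6 = (3*I)*(4 + 10 - 4) + 30 = (3*I)*10 + 30 = 30*I + 30 = 30 + 30*I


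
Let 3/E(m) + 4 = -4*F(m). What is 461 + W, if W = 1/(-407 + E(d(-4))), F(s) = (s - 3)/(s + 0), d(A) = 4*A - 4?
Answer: 8074833/17516 ≈ 461.00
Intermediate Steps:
d(A) = -4 + 4*A
F(s) = (-3 + s)/s
E(m) = 3/(-4 - 4*(-3 + m)/m)
W = -43/17516 (W = 1/(-407 - 3*(-4 + 4*(-4))/(-12 + 8*(-4 + 4*(-4)))) = 1/(-407 - 3*(-4 - 16)/(-12 + 8*(-4 - 16))) = 1/(-407 - 3*(-20)/(-12 + 8*(-20))) = 1/(-407 - 3*(-20)/(-12 - 160)) = 1/(-407 - 3*(-20)/(-172)) = 1/(-407 - 3*(-20)*(-1/172)) = 1/(-407 - 15/43) = 1/(-17516/43) = -43/17516 ≈ -0.0024549)
461 + W = 461 - 43/17516 = 8074833/17516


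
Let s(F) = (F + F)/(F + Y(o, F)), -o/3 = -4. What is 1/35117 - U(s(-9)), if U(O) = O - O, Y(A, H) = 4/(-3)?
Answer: 1/35117 ≈ 2.8476e-5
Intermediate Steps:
o = 12 (o = -3*(-4) = 12)
Y(A, H) = -4/3 (Y(A, H) = 4*(-1/3) = -4/3)
s(F) = 2*F/(-4/3 + F) (s(F) = (F + F)/(F - 4/3) = (2*F)/(-4/3 + F) = 2*F/(-4/3 + F))
U(O) = 0
1/35117 - U(s(-9)) = 1/35117 - 1*0 = 1/35117 + 0 = 1/35117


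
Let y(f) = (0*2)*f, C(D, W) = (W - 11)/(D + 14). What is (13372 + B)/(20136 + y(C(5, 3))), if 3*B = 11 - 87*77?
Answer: 8357/15102 ≈ 0.55337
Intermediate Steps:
C(D, W) = (-11 + W)/(14 + D)
y(f) = 0 (y(f) = 0*f = 0)
B = -6688/3 (B = (11 - 87*77)/3 = (11 - 6699)/3 = (⅓)*(-6688) = -6688/3 ≈ -2229.3)
(13372 + B)/(20136 + y(C(5, 3))) = (13372 - 6688/3)/(20136 + 0) = (33428/3)/20136 = (33428/3)*(1/20136) = 8357/15102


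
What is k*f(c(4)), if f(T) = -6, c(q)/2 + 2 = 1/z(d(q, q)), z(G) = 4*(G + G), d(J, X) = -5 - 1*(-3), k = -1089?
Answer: 6534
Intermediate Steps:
d(J, X) = -2 (d(J, X) = -5 + 3 = -2)
z(G) = 8*G (z(G) = 4*(2*G) = 8*G)
c(q) = -33/8 (c(q) = -4 + 2/((8*(-2))) = -4 + 2/(-16) = -4 + 2*(-1/16) = -4 - ⅛ = -33/8)
k*f(c(4)) = -1089*(-6) = 6534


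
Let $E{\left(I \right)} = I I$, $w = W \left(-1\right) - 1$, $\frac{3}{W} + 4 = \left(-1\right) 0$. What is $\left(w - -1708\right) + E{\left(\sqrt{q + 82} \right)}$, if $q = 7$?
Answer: $\frac{7187}{4} \approx 1796.8$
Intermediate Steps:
$W = - \frac{3}{4}$ ($W = \frac{3}{-4 - 0} = \frac{3}{-4 + 0} = \frac{3}{-4} = 3 \left(- \frac{1}{4}\right) = - \frac{3}{4} \approx -0.75$)
$w = - \frac{1}{4}$ ($w = \left(- \frac{3}{4}\right) \left(-1\right) - 1 = \frac{3}{4} - 1 = - \frac{1}{4} \approx -0.25$)
$E{\left(I \right)} = I^{2}$
$\left(w - -1708\right) + E{\left(\sqrt{q + 82} \right)} = \left(- \frac{1}{4} - -1708\right) + \left(\sqrt{7 + 82}\right)^{2} = \left(- \frac{1}{4} + 1708\right) + \left(\sqrt{89}\right)^{2} = \frac{6831}{4} + 89 = \frac{7187}{4}$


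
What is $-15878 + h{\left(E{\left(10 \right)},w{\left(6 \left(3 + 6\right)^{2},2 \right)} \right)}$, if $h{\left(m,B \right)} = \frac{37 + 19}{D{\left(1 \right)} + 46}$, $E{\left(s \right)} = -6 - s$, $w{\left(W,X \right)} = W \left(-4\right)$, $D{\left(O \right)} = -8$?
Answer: $- \frac{301654}{19} \approx -15877.0$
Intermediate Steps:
$w{\left(W,X \right)} = - 4 W$
$h{\left(m,B \right)} = \frac{28}{19}$ ($h{\left(m,B \right)} = \frac{37 + 19}{-8 + 46} = \frac{56}{38} = 56 \cdot \frac{1}{38} = \frac{28}{19}$)
$-15878 + h{\left(E{\left(10 \right)},w{\left(6 \left(3 + 6\right)^{2},2 \right)} \right)} = -15878 + \frac{28}{19} = - \frac{301654}{19}$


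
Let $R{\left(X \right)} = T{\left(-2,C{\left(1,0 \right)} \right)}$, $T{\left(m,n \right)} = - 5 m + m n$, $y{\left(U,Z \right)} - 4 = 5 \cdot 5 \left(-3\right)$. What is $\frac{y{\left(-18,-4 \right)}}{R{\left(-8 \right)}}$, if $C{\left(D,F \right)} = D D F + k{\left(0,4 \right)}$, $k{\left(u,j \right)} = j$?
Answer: $- \frac{71}{2} \approx -35.5$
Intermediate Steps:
$C{\left(D,F \right)} = 4 + F D^{2}$ ($C{\left(D,F \right)} = D D F + 4 = D^{2} F + 4 = F D^{2} + 4 = 4 + F D^{2}$)
$y{\left(U,Z \right)} = -71$ ($y{\left(U,Z \right)} = 4 + 5 \cdot 5 \left(-3\right) = 4 + 25 \left(-3\right) = 4 - 75 = -71$)
$R{\left(X \right)} = 2$ ($R{\left(X \right)} = - 2 \left(-5 + \left(4 + 0 \cdot 1^{2}\right)\right) = - 2 \left(-5 + \left(4 + 0 \cdot 1\right)\right) = - 2 \left(-5 + \left(4 + 0\right)\right) = - 2 \left(-5 + 4\right) = \left(-2\right) \left(-1\right) = 2$)
$\frac{y{\left(-18,-4 \right)}}{R{\left(-8 \right)}} = - \frac{71}{2}$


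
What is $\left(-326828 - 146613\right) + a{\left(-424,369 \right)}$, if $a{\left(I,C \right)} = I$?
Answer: $-473865$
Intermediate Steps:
$\left(-326828 - 146613\right) + a{\left(-424,369 \right)} = \left(-326828 - 146613\right) - 424 = -473441 - 424 = -473865$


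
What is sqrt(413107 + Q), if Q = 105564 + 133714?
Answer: sqrt(652385) ≈ 807.70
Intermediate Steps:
Q = 239278
sqrt(413107 + Q) = sqrt(413107 + 239278) = sqrt(652385)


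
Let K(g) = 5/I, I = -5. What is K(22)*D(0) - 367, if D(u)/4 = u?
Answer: -367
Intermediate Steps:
D(u) = 4*u
K(g) = -1 (K(g) = 5/(-5) = 5*(-⅕) = -1)
K(22)*D(0) - 367 = -4*0 - 367 = -1*0 - 367 = 0 - 367 = -367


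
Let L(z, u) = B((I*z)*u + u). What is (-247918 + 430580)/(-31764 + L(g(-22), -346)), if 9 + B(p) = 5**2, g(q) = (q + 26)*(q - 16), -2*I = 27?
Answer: -91331/15874 ≈ -5.7535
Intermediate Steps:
I = -27/2 (I = -1/2*27 = -27/2 ≈ -13.500)
g(q) = (-16 + q)*(26 + q) (g(q) = (26 + q)*(-16 + q) = (-16 + q)*(26 + q))
B(p) = 16 (B(p) = -9 + 5**2 = -9 + 25 = 16)
L(z, u) = 16
(-247918 + 430580)/(-31764 + L(g(-22), -346)) = (-247918 + 430580)/(-31764 + 16) = 182662/(-31748) = 182662*(-1/31748) = -91331/15874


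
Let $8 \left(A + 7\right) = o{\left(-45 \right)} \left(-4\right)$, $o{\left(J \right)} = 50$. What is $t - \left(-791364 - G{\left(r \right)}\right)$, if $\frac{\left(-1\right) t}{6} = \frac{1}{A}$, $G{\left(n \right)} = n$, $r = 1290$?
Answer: $\frac{12682467}{16} \approx 7.9265 \cdot 10^{5}$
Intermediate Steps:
$A = -32$ ($A = -7 + \frac{50 \left(-4\right)}{8} = -7 + \frac{1}{8} \left(-200\right) = -7 - 25 = -32$)
$t = \frac{3}{16}$ ($t = - \frac{6}{-32} = \left(-6\right) \left(- \frac{1}{32}\right) = \frac{3}{16} \approx 0.1875$)
$t - \left(-791364 - G{\left(r \right)}\right) = \frac{3}{16} - \left(-791364 - 1290\right) = \frac{3}{16} - -792654 = \frac{3}{16} + 792654 = \frac{12682467}{16}$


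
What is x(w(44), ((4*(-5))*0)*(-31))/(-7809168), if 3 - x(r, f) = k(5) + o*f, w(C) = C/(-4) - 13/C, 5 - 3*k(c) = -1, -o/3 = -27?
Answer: -1/7809168 ≈ -1.2805e-7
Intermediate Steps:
o = 81 (o = -3*(-27) = 81)
k(c) = 2 (k(c) = 5/3 - ⅓*(-1) = 5/3 + ⅓ = 2)
w(C) = -13/C - C/4 (w(C) = C*(-¼) - 13/C = -C/4 - 13/C = -13/C - C/4)
x(r, f) = 1 - 81*f (x(r, f) = 3 - (2 + 81*f) = 3 + (-2 - 81*f) = 1 - 81*f)
x(w(44), ((4*(-5))*0)*(-31))/(-7809168) = (1 - 81*(4*(-5))*0*(-31))/(-7809168) = (1 - 81*(-20*0)*(-31))*(-1/7809168) = (1 - 0*(-31))*(-1/7809168) = (1 - 81*0)*(-1/7809168) = (1 + 0)*(-1/7809168) = 1*(-1/7809168) = -1/7809168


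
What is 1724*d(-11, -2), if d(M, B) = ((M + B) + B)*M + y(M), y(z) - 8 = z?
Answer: 279288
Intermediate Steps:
y(z) = 8 + z
d(M, B) = 8 + M + M*(M + 2*B) (d(M, B) = ((M + B) + B)*M + (8 + M) = ((B + M) + B)*M + (8 + M) = (M + 2*B)*M + (8 + M) = M*(M + 2*B) + (8 + M) = 8 + M + M*(M + 2*B))
1724*d(-11, -2) = 1724*(8 - 11 + (-11)² + 2*(-2)*(-11)) = 1724*(8 - 11 + 121 + 44) = 1724*162 = 279288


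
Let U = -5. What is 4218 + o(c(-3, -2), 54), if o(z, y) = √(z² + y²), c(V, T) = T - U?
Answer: 4218 + 15*√13 ≈ 4272.1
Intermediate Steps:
c(V, T) = 5 + T (c(V, T) = T - 1*(-5) = T + 5 = 5 + T)
o(z, y) = √(y² + z²)
4218 + o(c(-3, -2), 54) = 4218 + √(54² + (5 - 2)²) = 4218 + √(2916 + 3²) = 4218 + √(2916 + 9) = 4218 + √2925 = 4218 + 15*√13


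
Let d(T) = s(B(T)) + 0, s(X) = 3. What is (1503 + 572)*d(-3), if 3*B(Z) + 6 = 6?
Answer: 6225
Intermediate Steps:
B(Z) = 0 (B(Z) = -2 + (⅓)*6 = -2 + 2 = 0)
d(T) = 3 (d(T) = 3 + 0 = 3)
(1503 + 572)*d(-3) = (1503 + 572)*3 = 2075*3 = 6225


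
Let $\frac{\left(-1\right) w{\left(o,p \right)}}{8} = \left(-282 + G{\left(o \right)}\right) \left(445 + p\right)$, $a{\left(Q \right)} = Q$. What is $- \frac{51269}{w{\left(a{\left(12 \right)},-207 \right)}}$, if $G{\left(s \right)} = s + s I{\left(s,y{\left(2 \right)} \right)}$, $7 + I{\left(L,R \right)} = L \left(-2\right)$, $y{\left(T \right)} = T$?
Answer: $- \frac{51269}{1222368} \approx -0.041942$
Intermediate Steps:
$I{\left(L,R \right)} = -7 - 2 L$ ($I{\left(L,R \right)} = -7 + L \left(-2\right) = -7 - 2 L$)
$G{\left(s \right)} = s + s \left(-7 - 2 s\right)$
$w{\left(o,p \right)} = - 8 \left(-282 - 2 o \left(3 + o\right)\right) \left(445 + p\right)$
$- \frac{51269}{w{\left(a{\left(12 \right)},-207 \right)}} = - \frac{51269}{1003920 + 2256 \left(-207\right) + 7120 \cdot 12 \left(3 + 12\right) + 16 \cdot 12 \left(-207\right) \left(3 + 12\right)} = - \frac{51269}{1003920 - 466992 + 7120 \cdot 12 \cdot 15 + 16 \cdot 12 \left(-207\right) 15} = - \frac{51269}{1003920 - 466992 + 1281600 - 596160} = - \frac{51269}{1222368}$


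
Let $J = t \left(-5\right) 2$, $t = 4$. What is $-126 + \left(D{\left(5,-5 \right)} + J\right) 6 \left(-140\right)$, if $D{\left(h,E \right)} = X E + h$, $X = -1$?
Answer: $25074$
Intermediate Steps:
$J = -40$ ($J = 4 \left(-5\right) 2 = \left(-20\right) 2 = -40$)
$D{\left(h,E \right)} = h - E$ ($D{\left(h,E \right)} = - E + h = h - E$)
$-126 + \left(D{\left(5,-5 \right)} + J\right) 6 \left(-140\right) = -126 + \left(\left(5 - -5\right) - 40\right) 6 \left(-140\right) = -126 + \left(\left(5 + 5\right) - 40\right) 6 \left(-140\right) = -126 + \left(10 - 40\right) 6 \left(-140\right) = -126 + \left(-30\right) 6 \left(-140\right) = -126 - -25200 = -126 + 25200 = 25074$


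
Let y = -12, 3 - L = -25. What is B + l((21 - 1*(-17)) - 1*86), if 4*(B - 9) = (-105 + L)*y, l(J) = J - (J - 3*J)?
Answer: 96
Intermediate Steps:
L = 28 (L = 3 - 1*(-25) = 3 + 25 = 28)
l(J) = 3*J (l(J) = J - (-2)*J = J + 2*J = 3*J)
B = 240 (B = 9 + ((-105 + 28)*(-12))/4 = 9 + (-77*(-12))/4 = 9 + (¼)*924 = 9 + 231 = 240)
B + l((21 - 1*(-17)) - 1*86) = 240 + 3*((21 - 1*(-17)) - 1*86) = 240 + 3*((21 + 17) - 86) = 240 + 3*(38 - 86) = 240 + 3*(-48) = 240 - 144 = 96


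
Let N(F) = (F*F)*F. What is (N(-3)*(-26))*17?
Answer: 11934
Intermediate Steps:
N(F) = F³ (N(F) = F²*F = F³)
(N(-3)*(-26))*17 = ((-3)³*(-26))*17 = -27*(-26)*17 = 702*17 = 11934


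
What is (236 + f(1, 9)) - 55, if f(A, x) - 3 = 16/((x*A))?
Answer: 1672/9 ≈ 185.78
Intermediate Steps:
f(A, x) = 3 + 16/(A*x) (f(A, x) = 3 + 16/((x*A)) = 3 + 16/((A*x)) = 3 + 16*(1/(A*x)) = 3 + 16/(A*x))
(236 + f(1, 9)) - 55 = (236 + (3 + 16/(1*9))) - 55 = (236 + (3 + 16*1*(1/9))) - 55 = (236 + (3 + 16/9)) - 55 = (236 + 43/9) - 55 = 2167/9 - 55 = 1672/9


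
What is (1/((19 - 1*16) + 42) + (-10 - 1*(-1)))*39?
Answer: -5252/15 ≈ -350.13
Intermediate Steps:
(1/((19 - 1*16) + 42) + (-10 - 1*(-1)))*39 = (1/((19 - 16) + 42) + (-10 + 1))*39 = (1/(3 + 42) - 9)*39 = (1/45 - 9)*39 = -404/45*39 = -5252/15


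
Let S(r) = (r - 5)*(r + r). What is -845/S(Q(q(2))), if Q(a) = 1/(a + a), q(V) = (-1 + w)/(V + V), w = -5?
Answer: -7605/32 ≈ -237.66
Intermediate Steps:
q(V) = -3/V (q(V) = (-1 - 5)/(V + V) = -6*1/(2*V) = -3/V)
Q(a) = 1/(2*a)
S(r) = 2*r*(-5 + r) (S(r) = (-5 + r)*(2*r) = 2*r*(-5 + r))
-845/S(Q(q(2))) = -845*(-3/(2*(-5 + 1/(2*((-3/2)))))) = -845*(-3/(2*(-5 + 1/(2*((-3*1/2)))))) = -845*(-3/(2*(-5 + 1/(2*(-3/2))))) = -845*(-3/(2*(-5 + (1/2)*(-2/3)))) = -845*(-3/(2*(-5 - 1/3))) = -845/(2*(-1/3)*(-16/3)) = -845/32/9 = -845*9/32 = -7605/32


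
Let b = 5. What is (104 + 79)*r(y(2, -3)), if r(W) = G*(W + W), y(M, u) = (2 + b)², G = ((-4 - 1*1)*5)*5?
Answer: -2241750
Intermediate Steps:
G = -125 (G = ((-4 - 1)*5)*5 = -5*5*5 = -25*5 = -125)
y(M, u) = 49 (y(M, u) = (2 + 5)² = 7² = 49)
r(W) = -250*W (r(W) = -125*(W + W) = -250*W)
(104 + 79)*r(y(2, -3)) = (104 + 79)*(-250*49) = 183*(-12250) = -2241750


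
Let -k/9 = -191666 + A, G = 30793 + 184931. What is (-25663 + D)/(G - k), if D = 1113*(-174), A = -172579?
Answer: 219325/3062481 ≈ 0.071617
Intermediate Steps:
D = -193662
G = 215724
k = 3278205 (k = -9*(-191666 - 172579) = -9*(-364245) = 3278205)
(-25663 + D)/(G - k) = (-25663 - 193662)/(215724 - 1*3278205) = -219325/(215724 - 3278205) = -219325/(-3062481) = -219325*(-1/3062481) = 219325/3062481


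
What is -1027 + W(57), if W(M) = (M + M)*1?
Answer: -913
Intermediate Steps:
W(M) = 2*M (W(M) = (2*M)*1 = 2*M)
-1027 + W(57) = -1027 + 2*57 = -1027 + 114 = -913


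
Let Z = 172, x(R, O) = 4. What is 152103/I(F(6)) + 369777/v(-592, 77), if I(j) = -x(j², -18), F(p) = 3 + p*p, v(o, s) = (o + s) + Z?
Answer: -53650437/1372 ≈ -39104.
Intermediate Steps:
v(o, s) = 172 + o + s (v(o, s) = (o + s) + 172 = 172 + o + s)
F(p) = 3 + p²
I(j) = -4 (I(j) = -1*4 = -4)
152103/I(F(6)) + 369777/v(-592, 77) = 152103/(-4) + 369777/(172 - 592 + 77) = 152103*(-¼) + 369777/(-343) = -152103/4 + 369777*(-1/343) = -152103/4 - 369777/343 = -53650437/1372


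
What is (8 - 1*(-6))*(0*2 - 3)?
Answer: -42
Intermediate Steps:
(8 - 1*(-6))*(0*2 - 3) = (8 + 6)*(0 - 3) = 14*(-3) = -42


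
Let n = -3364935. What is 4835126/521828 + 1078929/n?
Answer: 2617811557433/292652883530 ≈ 8.9451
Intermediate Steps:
4835126/521828 + 1078929/n = 4835126/521828 + 1078929/(-3364935) = 4835126*(1/521828) + 1078929*(-1/3364935) = 2417563/260914 - 359643/1121645 = 2617811557433/292652883530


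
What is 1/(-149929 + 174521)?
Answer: 1/24592 ≈ 4.0664e-5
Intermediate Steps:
1/(-149929 + 174521) = 1/24592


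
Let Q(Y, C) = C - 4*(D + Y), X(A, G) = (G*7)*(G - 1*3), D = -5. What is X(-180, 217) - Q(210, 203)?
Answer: 325683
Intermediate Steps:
X(A, G) = 7*G*(-3 + G) (X(A, G) = (7*G)*(G - 3) = (7*G)*(-3 + G) = 7*G*(-3 + G))
Q(Y, C) = 20 + C - 4*Y (Q(Y, C) = C - 4*(-5 + Y) = C + (20 - 4*Y) = 20 + C - 4*Y)
X(-180, 217) - Q(210, 203) = 7*217*(-3 + 217) - (20 + 203 - 4*210) = 7*217*214 - (20 + 203 - 840) = 325066 - 1*(-617) = 325066 + 617 = 325683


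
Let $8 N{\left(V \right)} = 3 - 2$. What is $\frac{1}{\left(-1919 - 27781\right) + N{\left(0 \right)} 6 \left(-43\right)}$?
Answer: $- \frac{4}{118929} \approx -3.3633 \cdot 10^{-5}$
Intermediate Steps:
$N{\left(V \right)} = \frac{1}{8}$ ($N{\left(V \right)} = \frac{3 - 2}{8} = \frac{1}{8} \cdot 1 = \frac{1}{8}$)
$\frac{1}{\left(-1919 - 27781\right) + N{\left(0 \right)} 6 \left(-43\right)} = \frac{1}{\left(-1919 - 27781\right) + \frac{1}{8} \cdot 6 \left(-43\right)} = \frac{1}{\left(-1919 - 27781\right) + \frac{3}{4} \left(-43\right)} = \frac{1}{-29700 - \frac{129}{4}} = \frac{1}{- \frac{118929}{4}} = - \frac{4}{118929}$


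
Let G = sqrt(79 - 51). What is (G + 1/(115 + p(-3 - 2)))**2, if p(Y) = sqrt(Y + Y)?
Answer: (1 + 2*sqrt(7)*(115 + I*sqrt(10)))**2/(115 + I*sqrt(10))**2 ≈ 28.092 - 0.0025328*I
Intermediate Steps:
G = 2*sqrt(7) (G = sqrt(28) = 2*sqrt(7) ≈ 5.2915)
p(Y) = sqrt(2)*sqrt(Y) (p(Y) = sqrt(2*Y) = sqrt(2)*sqrt(Y))
(G + 1/(115 + p(-3 - 2)))**2 = (2*sqrt(7) + 1/(115 + sqrt(2)*sqrt(-3 - 2)))**2 = (2*sqrt(7) + 1/(115 + sqrt(2)*sqrt(-5)))**2 = (2*sqrt(7) + 1/(115 + sqrt(2)*(I*sqrt(5))))**2 = (2*sqrt(7) + 1/(115 + I*sqrt(10)))**2 = (1/(115 + I*sqrt(10)) + 2*sqrt(7))**2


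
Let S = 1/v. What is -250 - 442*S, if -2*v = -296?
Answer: -18721/74 ≈ -252.99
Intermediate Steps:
v = 148 (v = -½*(-296) = 148)
S = 1/148 ≈ 0.0067568
-250 - 442*S = -250 - 442*1/148 = -250 - 221/74 = -18721/74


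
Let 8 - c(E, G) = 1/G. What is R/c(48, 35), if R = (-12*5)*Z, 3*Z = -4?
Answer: 2800/279 ≈ 10.036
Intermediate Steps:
Z = -4/3 (Z = (⅓)*(-4) = -4/3 ≈ -1.3333)
R = 80 (R = -12*5*(-4/3) = -60*(-4/3) = 80)
c(E, G) = 8 - 1/G
R/c(48, 35) = 80/(8 - 1/35) = 80/(279/35) = 80*(35/279) = 2800/279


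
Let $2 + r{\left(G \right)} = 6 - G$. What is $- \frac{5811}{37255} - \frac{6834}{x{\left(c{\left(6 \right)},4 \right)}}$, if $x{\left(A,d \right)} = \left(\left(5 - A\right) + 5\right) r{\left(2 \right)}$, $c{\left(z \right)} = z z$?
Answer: $\frac{127149249}{968630} \approx 131.27$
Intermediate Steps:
$r{\left(G \right)} = 4 - G$ ($r{\left(G \right)} = -2 - \left(-6 + G\right) = 4 - G$)
$c{\left(z \right)} = z^{2}$
$x{\left(A,d \right)} = 20 - 2 A$ ($x{\left(A,d \right)} = \left(\left(5 - A\right) + 5\right) \left(4 - 2\right) = \left(10 - A\right) \left(4 - 2\right) = \left(10 - A\right) 2 = 20 - 2 A$)
$- \frac{5811}{37255} - \frac{6834}{x{\left(c{\left(6 \right)},4 \right)}} = - \frac{5811}{37255} - \frac{6834}{20 - 2 \cdot 6^{2}} = \left(-5811\right) \frac{1}{37255} - \frac{6834}{20 - 72} = - \frac{5811}{37255} - \frac{6834}{20 - 72} = - \frac{5811}{37255} - \frac{6834}{-52} = - \frac{5811}{37255} - - \frac{3417}{26} = - \frac{5811}{37255} + \frac{3417}{26} = \frac{127149249}{968630}$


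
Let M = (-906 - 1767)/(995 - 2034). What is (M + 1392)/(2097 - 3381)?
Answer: -482987/444692 ≈ -1.0861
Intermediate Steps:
M = 2673/1039 (M = -2673/(-1039) = -2673*(-1/1039) = 2673/1039 ≈ 2.5727)
(M + 1392)/(2097 - 3381) = (2673/1039 + 1392)/(2097 - 3381) = (1448961/1039)/(-1284) = (1448961/1039)*(-1/1284) = -482987/444692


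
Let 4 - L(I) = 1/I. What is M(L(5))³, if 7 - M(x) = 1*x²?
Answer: -6434856/15625 ≈ -411.83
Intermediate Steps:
L(I) = 4 - 1/I
M(x) = 7 - x²
M(L(5))³ = (7 - (4 - 1/5)²)³ = (7 - (4 - 1*⅕)²)³ = (7 - (4 - ⅕)²)³ = (7 - (19/5)²)³ = (7 - 1*361/25)³ = (7 - 361/25)³ = (-186/25)³ = -6434856/15625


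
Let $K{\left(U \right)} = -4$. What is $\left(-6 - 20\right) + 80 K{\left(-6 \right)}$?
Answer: $-346$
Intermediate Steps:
$\left(-6 - 20\right) + 80 K{\left(-6 \right)} = \left(-6 - 20\right) + 80 \left(-4\right) = \left(-6 - 20\right) - 320 = -26 - 320 = -346$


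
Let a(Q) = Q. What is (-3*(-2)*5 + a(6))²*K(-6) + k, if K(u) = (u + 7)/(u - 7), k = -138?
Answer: -3090/13 ≈ -237.69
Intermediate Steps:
K(u) = (7 + u)/(-7 + u)
(-3*(-2)*5 + a(6))²*K(-6) + k = (-3*(-2)*5 + 6)²*((7 - 6)/(-7 - 6)) - 138 = (6*5 + 6)²*(1/(-13)) - 138 = (30 + 6)²*(-1/13*1) - 138 = 36²*(-1/13) - 138 = 1296*(-1/13) - 138 = -1296/13 - 138 = -3090/13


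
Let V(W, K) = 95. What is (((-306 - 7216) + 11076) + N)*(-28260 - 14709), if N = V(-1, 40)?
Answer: -156793881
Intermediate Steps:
N = 95
(((-306 - 7216) + 11076) + N)*(-28260 - 14709) = (((-306 - 7216) + 11076) + 95)*(-28260 - 14709) = ((-7522 + 11076) + 95)*(-42969) = (3554 + 95)*(-42969) = 3649*(-42969) = -156793881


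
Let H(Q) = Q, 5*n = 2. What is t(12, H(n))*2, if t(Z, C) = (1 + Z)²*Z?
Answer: 4056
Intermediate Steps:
n = ⅖ (n = (⅕)*2 = ⅖ ≈ 0.40000)
t(Z, C) = Z*(1 + Z)²
t(12, H(n))*2 = (12*(1 + 12)²)*2 = (12*13²)*2 = (12*169)*2 = 2028*2 = 4056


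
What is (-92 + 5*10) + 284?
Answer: 242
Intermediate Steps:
(-92 + 5*10) + 284 = (-92 + 50) + 284 = -42 + 284 = 242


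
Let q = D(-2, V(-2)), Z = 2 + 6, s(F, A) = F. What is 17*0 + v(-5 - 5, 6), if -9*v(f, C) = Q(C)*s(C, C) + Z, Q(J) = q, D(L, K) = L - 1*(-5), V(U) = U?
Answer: -26/9 ≈ -2.8889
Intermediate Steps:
D(L, K) = 5 + L (D(L, K) = L + 5 = 5 + L)
Z = 8
q = 3 (q = 5 - 2 = 3)
Q(J) = 3
v(f, C) = -8/9 - C/3 (v(f, C) = -(3*C + 8)/9 = -(8 + 3*C)/9 = -8/9 - C/3)
17*0 + v(-5 - 5, 6) = 17*0 + (-8/9 - ⅓*6) = 0 + (-8/9 - 2) = 0 - 26/9 = -26/9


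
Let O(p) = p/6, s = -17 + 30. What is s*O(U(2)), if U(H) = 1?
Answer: 13/6 ≈ 2.1667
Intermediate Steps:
s = 13
O(p) = p/6 (O(p) = p*(⅙) = p/6)
s*O(U(2)) = 13*((⅙)*1) = 13*(⅙) = 13/6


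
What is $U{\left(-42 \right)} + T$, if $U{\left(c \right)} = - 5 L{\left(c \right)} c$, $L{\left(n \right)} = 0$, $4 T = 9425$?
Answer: $\frac{9425}{4} \approx 2356.3$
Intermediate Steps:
$T = \frac{9425}{4}$ ($T = \frac{1}{4} \cdot 9425 = \frac{9425}{4} \approx 2356.3$)
$U{\left(c \right)} = 0$ ($U{\left(c \right)} = \left(-5\right) 0 c = 0 c = 0$)
$U{\left(-42 \right)} + T = 0 + \frac{9425}{4} = \frac{9425}{4}$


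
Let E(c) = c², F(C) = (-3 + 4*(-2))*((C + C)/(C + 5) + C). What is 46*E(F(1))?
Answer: 89056/9 ≈ 9895.1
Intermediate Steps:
F(C) = -11*C - 22*C/(5 + C) (F(C) = (-3 - 8)*((2*C)/(5 + C) + C) = -11*(2*C/(5 + C) + C) = -11*(C + 2*C/(5 + C)) = -11*C - 22*C/(5 + C))
46*E(F(1)) = 46*(-11*1*(7 + 1)/(5 + 1))² = 46*(-11*1*8/6)² = 46*(-11*1*⅙*8)² = 46*(-44/3)² = 46*(1936/9) = 89056/9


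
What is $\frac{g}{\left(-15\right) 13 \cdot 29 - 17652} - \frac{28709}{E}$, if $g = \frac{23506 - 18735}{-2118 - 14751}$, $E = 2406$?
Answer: $- \frac{3762461661707}{315318957966} \approx -11.932$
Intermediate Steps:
$g = - \frac{4771}{16869}$ ($g = \frac{4771}{-16869} = 4771 \left(- \frac{1}{16869}\right) = - \frac{4771}{16869} \approx -0.28283$)
$\frac{g}{\left(-15\right) 13 \cdot 29 - 17652} - \frac{28709}{E} = - \frac{4771}{16869 \left(\left(-15\right) 13 \cdot 29 - 17652\right)} - \frac{28709}{2406} = - \frac{4771}{16869 \left(\left(-195\right) 29 - 17652\right)} - \frac{28709}{2406} = - \frac{4771}{16869 \left(-5655 - 17652\right)} - \frac{28709}{2406} = - \frac{4771}{16869 \left(-23307\right)} - \frac{28709}{2406} = \left(- \frac{4771}{16869}\right) \left(- \frac{1}{23307}\right) - \frac{28709}{2406} = \frac{4771}{393165783} - \frac{28709}{2406} = - \frac{3762461661707}{315318957966}$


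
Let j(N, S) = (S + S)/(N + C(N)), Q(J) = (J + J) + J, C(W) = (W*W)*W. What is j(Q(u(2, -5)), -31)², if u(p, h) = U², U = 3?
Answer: 961/97121025 ≈ 9.8949e-6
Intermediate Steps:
C(W) = W³ (C(W) = W²*W = W³)
u(p, h) = 9 (u(p, h) = 3² = 9)
Q(J) = 3*J (Q(J) = 2*J + J = 3*J)
j(N, S) = 2*S/(N + N³) (j(N, S) = (S + S)/(N + N³) = (2*S)/(N + N³) = 2*S/(N + N³))
j(Q(u(2, -5)), -31)² = (2*(-31)/(3*9 + (3*9)³))² = (2*(-31)/(27 + 27³))² = (2*(-31)/(27 + 19683))² = (2*(-31)/19710)² = (2*(-31)*(1/19710))² = (-31/9855)² = 961/97121025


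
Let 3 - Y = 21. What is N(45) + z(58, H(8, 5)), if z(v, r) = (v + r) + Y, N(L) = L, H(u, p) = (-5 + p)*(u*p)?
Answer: 85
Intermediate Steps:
Y = -18 (Y = 3 - 1*21 = 3 - 21 = -18)
H(u, p) = p*u*(-5 + p) (H(u, p) = (-5 + p)*(p*u) = p*u*(-5 + p))
z(v, r) = -18 + r + v (z(v, r) = (v + r) - 18 = (r + v) - 18 = -18 + r + v)
N(45) + z(58, H(8, 5)) = 45 + (-18 + 5*8*(-5 + 5) + 58) = 45 + (-18 + 5*8*0 + 58) = 45 + (-18 + 0 + 58) = 45 + 40 = 85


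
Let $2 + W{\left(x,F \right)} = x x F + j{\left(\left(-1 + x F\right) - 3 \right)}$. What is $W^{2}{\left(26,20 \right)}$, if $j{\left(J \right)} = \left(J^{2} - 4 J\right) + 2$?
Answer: $77123954944$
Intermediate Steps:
$j{\left(J \right)} = 2 + J^{2} - 4 J$
$W{\left(x,F \right)} = 16 + \left(-4 + F x\right)^{2} + F x^{2} - 4 F x$ ($W{\left(x,F \right)} = -2 + \left(x x F + \left(2 + \left(\left(-1 + x F\right) - 3\right)^{2} - 4 \left(\left(-1 + x F\right) - 3\right)\right)\right) = -2 + \left(x^{2} F + \left(2 + \left(\left(-1 + F x\right) - 3\right)^{2} - 4 \left(\left(-1 + F x\right) - 3\right)\right)\right) = -2 + \left(F x^{2} + \left(2 + \left(-4 + F x\right)^{2} - 4 \left(-4 + F x\right)\right)\right) = -2 + \left(F x^{2} + \left(2 + \left(-4 + F x\right)^{2} - \left(-16 + 4 F x\right)\right)\right) = -2 + \left(F x^{2} + \left(18 + \left(-4 + F x\right)^{2} - 4 F x\right)\right) = -2 + \left(18 + \left(-4 + F x\right)^{2} + F x^{2} - 4 F x\right) = 16 + \left(-4 + F x\right)^{2} + F x^{2} - 4 F x$)
$W^{2}{\left(26,20 \right)} = \left(16 + \left(-4 + 20 \cdot 26\right)^{2} + 20 \cdot 26^{2} - 80 \cdot 26\right)^{2} = \left(16 + \left(-4 + 520\right)^{2} + 20 \cdot 676 - 2080\right)^{2} = \left(16 + 516^{2} + 13520 - 2080\right)^{2} = \left(16 + 266256 + 13520 - 2080\right)^{2} = 277712^{2} = 77123954944$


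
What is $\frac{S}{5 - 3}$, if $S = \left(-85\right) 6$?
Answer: $-255$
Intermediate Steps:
$S = -510$
$\frac{S}{5 - 3} = - \frac{510}{5 - 3} = - \frac{510}{2} = \left(-510\right) \frac{1}{2} = -255$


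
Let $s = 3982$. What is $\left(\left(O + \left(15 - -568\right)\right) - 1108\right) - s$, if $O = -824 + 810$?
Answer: $-4521$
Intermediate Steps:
$O = -14$
$\left(\left(O + \left(15 - -568\right)\right) - 1108\right) - s = \left(\left(-14 + \left(15 - -568\right)\right) - 1108\right) - 3982 = \left(\left(-14 + \left(15 + 568\right)\right) - 1108\right) - 3982 = \left(\left(-14 + 583\right) - 1108\right) - 3982 = \left(569 - 1108\right) - 3982 = -539 - 3982 = -4521$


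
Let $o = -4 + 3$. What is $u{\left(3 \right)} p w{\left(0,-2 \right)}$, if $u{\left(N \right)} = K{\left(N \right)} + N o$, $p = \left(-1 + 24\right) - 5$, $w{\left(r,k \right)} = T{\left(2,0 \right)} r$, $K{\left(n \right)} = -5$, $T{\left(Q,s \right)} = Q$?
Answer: $0$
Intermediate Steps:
$o = -1$
$w{\left(r,k \right)} = 2 r$
$p = 18$ ($p = 23 - 5 = 18$)
$u{\left(N \right)} = -5 - N$ ($u{\left(N \right)} = -5 + N \left(-1\right) = -5 - N$)
$u{\left(3 \right)} p w{\left(0,-2 \right)} = \left(-5 - 3\right) 18 \cdot 2 \cdot 0 = \left(-5 - 3\right) 18 \cdot 0 = \left(-8\right) 18 \cdot 0 = \left(-144\right) 0 = 0$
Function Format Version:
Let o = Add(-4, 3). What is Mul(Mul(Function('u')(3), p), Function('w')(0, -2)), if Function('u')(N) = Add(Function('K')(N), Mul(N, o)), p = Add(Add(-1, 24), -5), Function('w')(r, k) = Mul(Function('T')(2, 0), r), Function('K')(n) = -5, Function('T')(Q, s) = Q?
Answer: 0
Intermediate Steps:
o = -1
Function('w')(r, k) = Mul(2, r)
p = 18 (p = Add(23, -5) = 18)
Function('u')(N) = Add(-5, Mul(-1, N)) (Function('u')(N) = Add(-5, Mul(N, -1)) = Add(-5, Mul(-1, N)))
Mul(Mul(Function('u')(3), p), Function('w')(0, -2)) = Mul(Mul(Add(-5, Mul(-1, 3)), 18), Mul(2, 0)) = Mul(Mul(Add(-5, -3), 18), 0) = Mul(Mul(-8, 18), 0) = Mul(-144, 0) = 0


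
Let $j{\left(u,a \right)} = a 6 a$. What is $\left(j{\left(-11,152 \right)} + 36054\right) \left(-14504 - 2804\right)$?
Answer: $-3023326824$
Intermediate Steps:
$j{\left(u,a \right)} = 6 a^{2}$
$\left(j{\left(-11,152 \right)} + 36054\right) \left(-14504 - 2804\right) = \left(6 \cdot 152^{2} + 36054\right) \left(-14504 - 2804\right) = \left(6 \cdot 23104 + 36054\right) \left(-17308\right) = \left(138624 + 36054\right) \left(-17308\right) = 174678 \left(-17308\right) = -3023326824$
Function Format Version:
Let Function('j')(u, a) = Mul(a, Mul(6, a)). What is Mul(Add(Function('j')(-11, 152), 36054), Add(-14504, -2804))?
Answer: -3023326824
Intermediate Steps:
Function('j')(u, a) = Mul(6, Pow(a, 2))
Mul(Add(Function('j')(-11, 152), 36054), Add(-14504, -2804)) = Mul(Add(Mul(6, Pow(152, 2)), 36054), Add(-14504, -2804)) = Mul(Add(Mul(6, 23104), 36054), -17308) = Mul(Add(138624, 36054), -17308) = Mul(174678, -17308) = -3023326824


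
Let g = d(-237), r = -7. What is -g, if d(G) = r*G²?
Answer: 393183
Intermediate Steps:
d(G) = -7*G²
g = -393183 (g = -7*(-237)² = -7*56169 = -393183)
-g = -1*(-393183) = 393183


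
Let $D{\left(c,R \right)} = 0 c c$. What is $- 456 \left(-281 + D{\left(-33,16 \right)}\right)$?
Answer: $128136$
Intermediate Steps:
$D{\left(c,R \right)} = 0$ ($D{\left(c,R \right)} = 0 c = 0$)
$- 456 \left(-281 + D{\left(-33,16 \right)}\right) = - 456 \left(-281 + 0\right) = \left(-456\right) \left(-281\right) = 128136$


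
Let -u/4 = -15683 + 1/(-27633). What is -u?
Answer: -1733473360/27633 ≈ -62732.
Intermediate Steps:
u = 1733473360/27633 (u = -4*(-15683 + 1/(-27633)) = -4*(-15683 - 1/27633) = -4*(-433368340/27633) = 1733473360/27633 ≈ 62732.)
-u = -1*1733473360/27633 = -1733473360/27633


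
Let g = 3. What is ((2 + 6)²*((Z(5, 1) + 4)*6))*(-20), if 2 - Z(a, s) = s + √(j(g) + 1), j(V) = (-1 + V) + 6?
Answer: -15360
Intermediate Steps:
j(V) = 5 + V
Z(a, s) = -1 - s (Z(a, s) = 2 - (s + √((5 + 3) + 1)) = 2 - (s + √(8 + 1)) = 2 - (s + √9) = 2 - (s + 3) = 2 - (3 + s) = 2 + (-3 - s) = -1 - s)
((2 + 6)²*((Z(5, 1) + 4)*6))*(-20) = ((2 + 6)²*(((-1 - 1*1) + 4)*6))*(-20) = (8²*(((-1 - 1) + 4)*6))*(-20) = (64*((-2 + 4)*6))*(-20) = (64*(2*6))*(-20) = (64*12)*(-20) = 768*(-20) = -15360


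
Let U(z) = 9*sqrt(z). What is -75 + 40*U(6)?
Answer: -75 + 360*sqrt(6) ≈ 806.82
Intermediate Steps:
-75 + 40*U(6) = -75 + 40*(9*sqrt(6)) = -75 + 360*sqrt(6)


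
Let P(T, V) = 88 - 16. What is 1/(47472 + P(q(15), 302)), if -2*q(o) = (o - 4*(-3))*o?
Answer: 1/47544 ≈ 2.1033e-5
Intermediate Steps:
q(o) = -o*(12 + o)/2 (q(o) = -(o - 4*(-3))*o/2 = -(o + 12)*o/2 = -(12 + o)*o/2 = -o*(12 + o)/2)
P(T, V) = 72
1/(47472 + P(q(15), 302)) = 1/(47472 + 72) = 1/47544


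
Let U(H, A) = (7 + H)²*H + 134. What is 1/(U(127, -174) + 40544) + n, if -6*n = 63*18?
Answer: -438686009/2321090 ≈ -189.00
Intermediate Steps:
n = -189 (n = -21*18/2 = -⅙*1134 = -189)
U(H, A) = 134 + H*(7 + H)² (U(H, A) = H*(7 + H)² + 134 = 134 + H*(7 + H)²)
1/(U(127, -174) + 40544) + n = 1/((134 + 127*(7 + 127)²) + 40544) - 189 = 1/((134 + 127*134²) + 40544) - 189 = 1/((134 + 127*17956) + 40544) - 189 = 1/((134 + 2280412) + 40544) - 189 = 1/(2280546 + 40544) - 189 = 1/2321090 - 189 = -438686009/2321090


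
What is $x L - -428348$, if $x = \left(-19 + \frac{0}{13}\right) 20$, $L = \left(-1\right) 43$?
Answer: $444688$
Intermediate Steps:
$L = -43$
$x = -380$ ($x = \left(-19 + 0 \cdot \frac{1}{13}\right) 20 = \left(-19 + 0\right) 20 = \left(-19\right) 20 = -380$)
$x L - -428348 = \left(-380\right) \left(-43\right) - -428348 = 16340 + 428348 = 444688$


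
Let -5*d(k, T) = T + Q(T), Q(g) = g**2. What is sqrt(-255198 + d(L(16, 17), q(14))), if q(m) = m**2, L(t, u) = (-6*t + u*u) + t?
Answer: I*sqrt(6573010)/5 ≈ 512.76*I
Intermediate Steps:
L(t, u) = u**2 - 5*t (L(t, u) = (-6*t + u**2) + t = (u**2 - 6*t) + t = u**2 - 5*t)
d(k, T) = -T/5 - T**2/5 (d(k, T) = -(T + T**2)/5 = -T/5 - T**2/5)
sqrt(-255198 + d(L(16, 17), q(14))) = sqrt(-255198 + (1/5)*14**2*(-1 - 1*14**2)) = sqrt(-255198 + (1/5)*196*(-1 - 1*196)) = sqrt(-255198 + (1/5)*196*(-1 - 196)) = sqrt(-255198 + (1/5)*196*(-197)) = sqrt(-255198 - 38612/5) = sqrt(-1314602/5) = I*sqrt(6573010)/5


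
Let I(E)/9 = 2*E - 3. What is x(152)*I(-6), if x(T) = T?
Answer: -20520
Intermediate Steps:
I(E) = -27 + 18*E (I(E) = 9*(2*E - 3) = 9*(-3 + 2*E) = -27 + 18*E)
x(152)*I(-6) = 152*(-27 + 18*(-6)) = 152*(-27 - 108) = 152*(-135) = -20520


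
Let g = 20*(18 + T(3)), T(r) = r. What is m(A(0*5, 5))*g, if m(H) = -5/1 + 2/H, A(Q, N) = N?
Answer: -1932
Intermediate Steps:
m(H) = -5 + 2/H (m(H) = -5*1 + 2/H = -5 + 2/H)
g = 420 (g = 20*(18 + 3) = 20*21 = 420)
m(A(0*5, 5))*g = (-5 + 2/5)*420 = (-5 + 2*(⅕))*420 = (-5 + ⅖)*420 = -23/5*420 = -1932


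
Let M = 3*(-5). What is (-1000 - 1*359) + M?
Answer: -1374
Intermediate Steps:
M = -15
(-1000 - 1*359) + M = (-1000 - 1*359) - 15 = (-1000 - 359) - 15 = -1359 - 15 = -1374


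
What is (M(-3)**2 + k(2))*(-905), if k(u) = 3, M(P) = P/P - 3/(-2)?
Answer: -33485/4 ≈ -8371.3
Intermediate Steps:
M(P) = 5/2 (M(P) = 1 - 3*(-1/2) = 1 + 3/2 = 5/2)
(M(-3)**2 + k(2))*(-905) = ((5/2)**2 + 3)*(-905) = (25/4 + 3)*(-905) = (37/4)*(-905) = -33485/4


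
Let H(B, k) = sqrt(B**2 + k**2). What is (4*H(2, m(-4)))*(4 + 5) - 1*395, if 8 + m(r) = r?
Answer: -395 + 72*sqrt(37) ≈ 42.959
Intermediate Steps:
m(r) = -8 + r
(4*H(2, m(-4)))*(4 + 5) - 1*395 = (4*sqrt(2**2 + (-8 - 4)**2))*(4 + 5) - 1*395 = (4*sqrt(4 + (-12)**2))*9 - 395 = (4*sqrt(4 + 144))*9 - 395 = (4*sqrt(148))*9 - 395 = (4*(2*sqrt(37)))*9 - 395 = (8*sqrt(37))*9 - 395 = 72*sqrt(37) - 395 = -395 + 72*sqrt(37)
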